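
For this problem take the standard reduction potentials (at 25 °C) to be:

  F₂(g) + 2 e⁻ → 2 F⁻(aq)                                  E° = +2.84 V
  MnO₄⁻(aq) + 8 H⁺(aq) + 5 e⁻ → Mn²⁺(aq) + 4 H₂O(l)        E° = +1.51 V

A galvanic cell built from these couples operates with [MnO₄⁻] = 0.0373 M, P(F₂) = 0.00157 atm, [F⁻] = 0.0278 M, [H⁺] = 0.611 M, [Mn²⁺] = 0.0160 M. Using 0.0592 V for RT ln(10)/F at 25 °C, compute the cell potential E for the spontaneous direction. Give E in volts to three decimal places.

+1.355 V

F₂/F⁻ is the cathode (higher E°), MnO₄⁻/Mn²⁺ the anode: E°cell = +2.84 − (+1.51) = +1.33 V, n = 10.
Overall: 5 F₂(g) + 2 Mn²⁺(aq) + 8 H₂O(l) → 10 F⁻(aq) + 2 MnO₄⁻(aq) + 16 H⁺(aq)
Q = [F⁻]^10·[MnO₄⁻]^2·[H⁺]^16 / (P(F₂)^5·[Mn²⁺]^2); log Q = -4.227.
E = E° − (0.0592/n) log Q = +1.33 − (0.0592/10)(-4.227) = +1.355 V.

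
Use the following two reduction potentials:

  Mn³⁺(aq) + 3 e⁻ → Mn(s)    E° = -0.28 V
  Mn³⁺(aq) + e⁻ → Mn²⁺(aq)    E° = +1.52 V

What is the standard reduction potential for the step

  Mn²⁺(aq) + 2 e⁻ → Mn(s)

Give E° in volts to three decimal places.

-1.180 V

Sequential free energies add, so n₃E°₃ = n₁E°₁ + n₂E°₂.
With n₃ = 3, and the known step contributing 1×(+1.52) V, the unknown satisfies 2·E° = 3×(-0.28) − 1×(+1.52) = -2.360.
E° = -2.360 / 2 = -1.180 V.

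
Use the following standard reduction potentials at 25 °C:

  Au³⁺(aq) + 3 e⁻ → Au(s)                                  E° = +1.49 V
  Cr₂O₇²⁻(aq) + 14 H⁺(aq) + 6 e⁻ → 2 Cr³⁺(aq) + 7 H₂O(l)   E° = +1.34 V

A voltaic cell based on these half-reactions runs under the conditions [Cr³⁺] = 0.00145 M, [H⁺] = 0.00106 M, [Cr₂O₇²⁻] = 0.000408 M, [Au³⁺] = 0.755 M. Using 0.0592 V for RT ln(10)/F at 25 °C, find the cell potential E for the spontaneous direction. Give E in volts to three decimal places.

Au³⁺/Au is the cathode (higher E°), Cr₂O₇²⁻/Cr³⁺ the anode: E°cell = +1.49 − (+1.34) = +0.15 V, n = 6.
Overall: 2 Au³⁺(aq) + 2 Cr³⁺(aq) + 7 H₂O(l) → 2 Au(s) + Cr₂O₇²⁻(aq) + 14 H⁺(aq)
Q = [Cr₂O₇²⁻]·[H⁺]^14 / ([Au³⁺]^2·[Cr³⁺]^2); log Q = -39.114.
E = E° − (0.0592/n) log Q = +0.15 − (0.0592/6)(-39.114) = +0.536 V.

+0.536 V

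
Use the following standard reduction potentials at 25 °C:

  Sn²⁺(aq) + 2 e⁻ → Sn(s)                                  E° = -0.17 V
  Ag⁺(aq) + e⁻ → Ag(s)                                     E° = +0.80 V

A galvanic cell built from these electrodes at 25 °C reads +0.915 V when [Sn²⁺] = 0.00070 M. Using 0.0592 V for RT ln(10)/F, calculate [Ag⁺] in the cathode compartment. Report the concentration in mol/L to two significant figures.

Ag⁺/Ag is the cathode, Sn²⁺/Sn the anode: E°cell = +0.97 V, n = 2.
Overall reaction: 2 Ag⁺(aq) + Sn(s) → 2 Ag(s) + Sn²⁺(aq); Q = [Sn²⁺]^1/[Ag⁺]^2.
From E = E° − (0.0592/n) log Q: log Q = (E° − E)·n/0.0592 = (+0.97 − (+0.915))·2/0.0592 = 1.8581.
So 2·log[Ag⁺] = 1·log(0.0007) − log Q = -3.1549 − (1.8581) = -5.0130; log[Ag⁺] = -5.0130 / 2 = -2.5065; [Ag⁺] = 10^(-2.5065) ≈ 0.0031 M.

0.0031 M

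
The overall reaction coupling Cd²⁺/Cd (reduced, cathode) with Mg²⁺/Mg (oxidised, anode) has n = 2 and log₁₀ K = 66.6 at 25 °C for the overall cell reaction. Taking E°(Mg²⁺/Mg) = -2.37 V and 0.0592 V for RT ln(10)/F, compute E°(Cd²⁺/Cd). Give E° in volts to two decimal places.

E°cell = (0.0592/n)·log K = (0.0592/2)(66.6) = +1.971 V.
Since Cd²⁺/Cd is the cathode and Mg²⁺/Mg the anode, E°cell = E°(Cd²⁺/Cd) − E°(Mg²⁺/Mg).
So E°(Cd²⁺/Cd) = E°cell + E°(Mg²⁺/Mg) = +1.971 + (-2.37) = -0.40 V.

-0.40 V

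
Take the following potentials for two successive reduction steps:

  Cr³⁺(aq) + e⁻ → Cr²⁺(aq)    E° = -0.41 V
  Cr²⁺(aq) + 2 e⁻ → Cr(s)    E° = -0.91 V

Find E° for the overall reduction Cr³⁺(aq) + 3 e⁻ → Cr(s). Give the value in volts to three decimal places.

-0.743 V

Adding the free-energy changes (−nFE°) of the two steps gives −n₃FE°₃ = −n₁FE°₁ − n₂FE°₂.
E°₃ = (1×-0.41 + 2×-0.91) / 3 = (-2.230) / 3 = -0.743 V.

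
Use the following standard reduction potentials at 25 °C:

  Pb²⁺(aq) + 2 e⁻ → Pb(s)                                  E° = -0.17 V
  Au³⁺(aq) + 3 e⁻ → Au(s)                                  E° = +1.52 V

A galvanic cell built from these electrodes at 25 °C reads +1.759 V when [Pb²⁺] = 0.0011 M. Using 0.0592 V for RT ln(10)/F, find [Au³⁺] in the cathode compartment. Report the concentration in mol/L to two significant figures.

Au³⁺/Au is the cathode, Pb²⁺/Pb the anode: E°cell = +1.69 V, n = 6.
Overall reaction: 2 Au³⁺(aq) + 3 Pb(s) → 2 Au(s) + 3 Pb²⁺(aq); Q = [Pb²⁺]^3/[Au³⁺]^2.
From E = E° − (0.0592/n) log Q: log Q = (E° − E)·n/0.0592 = (+1.69 − (+1.759))·6/0.0592 = -6.9932.
So 2·log[Au³⁺] = 3·log(0.0011) − log Q = -8.8758 − (-6.9932) = -1.8826; log[Au³⁺] = -1.8826 / 2 = -0.9413; [Au³⁺] = 10^(-0.9413) ≈ 0.11 M.

0.11 M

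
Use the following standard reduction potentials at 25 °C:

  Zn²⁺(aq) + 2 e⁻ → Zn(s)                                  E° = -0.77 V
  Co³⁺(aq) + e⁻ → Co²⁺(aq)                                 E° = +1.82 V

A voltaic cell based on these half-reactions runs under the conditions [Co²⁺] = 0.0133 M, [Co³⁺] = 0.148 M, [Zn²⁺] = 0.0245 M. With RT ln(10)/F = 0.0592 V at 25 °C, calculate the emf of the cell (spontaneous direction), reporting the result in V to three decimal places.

+2.700 V

Co³⁺/Co²⁺ is the cathode (higher E°), Zn²⁺/Zn the anode: E°cell = +1.82 − (-0.77) = +2.59 V, n = 2.
Overall: 2 Co³⁺(aq) + Zn(s) → 2 Co²⁺(aq) + Zn²⁺(aq)
Q = [Co²⁺]^2·[Zn²⁺] / ([Co³⁺]^2); log Q = -3.704.
E = E° − (0.0592/n) log Q = +2.59 − (0.0592/2)(-3.704) = +2.700 V.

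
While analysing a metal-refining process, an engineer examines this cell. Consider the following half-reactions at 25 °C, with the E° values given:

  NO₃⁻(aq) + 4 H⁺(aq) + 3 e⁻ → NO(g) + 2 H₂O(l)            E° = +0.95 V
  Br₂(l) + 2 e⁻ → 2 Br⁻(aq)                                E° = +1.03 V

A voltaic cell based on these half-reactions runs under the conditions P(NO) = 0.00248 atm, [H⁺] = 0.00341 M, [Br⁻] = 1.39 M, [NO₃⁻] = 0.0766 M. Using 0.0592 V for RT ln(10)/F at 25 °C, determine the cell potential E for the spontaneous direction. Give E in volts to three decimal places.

Br₂/Br⁻ is the cathode (higher E°), NO₃⁻/NO the anode: E°cell = +1.03 − (+0.95) = +0.08 V, n = 6.
Overall: 3 Br₂(l) + 2 NO(g) + 4 H₂O(l) → 6 Br⁻(aq) + 2 NO₃⁻(aq) + 8 H⁺(aq)
Q = [Br⁻]^6·[NO₃⁻]^2·[H⁺]^8 / (P(NO)^2); log Q = -15.900.
E = E° − (0.0592/n) log Q = +0.08 − (0.0592/6)(-15.900) = +0.237 V.

+0.237 V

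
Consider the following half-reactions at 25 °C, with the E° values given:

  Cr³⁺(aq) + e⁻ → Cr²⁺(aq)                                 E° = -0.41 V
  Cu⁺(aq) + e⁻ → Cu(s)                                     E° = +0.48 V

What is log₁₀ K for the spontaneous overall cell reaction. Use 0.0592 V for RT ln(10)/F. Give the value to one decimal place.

15.0

Cathode: Cu⁺/Cu; anode: Cr³⁺/Cr²⁺. E°cell = +0.89 V, n = 1.
log K = nE°cell / 0.0592 = (1)(+0.89) / 0.0592 = 15.0.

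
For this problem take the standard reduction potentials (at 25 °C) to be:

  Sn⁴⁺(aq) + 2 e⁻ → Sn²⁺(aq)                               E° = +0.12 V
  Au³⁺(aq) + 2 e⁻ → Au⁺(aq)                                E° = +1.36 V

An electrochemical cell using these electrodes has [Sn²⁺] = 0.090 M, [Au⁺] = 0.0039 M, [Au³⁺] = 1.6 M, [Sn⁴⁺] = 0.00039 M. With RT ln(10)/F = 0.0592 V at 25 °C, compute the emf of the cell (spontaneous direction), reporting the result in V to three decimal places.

+1.387 V

Au³⁺/Au⁺ is the cathode (higher E°), Sn⁴⁺/Sn²⁺ the anode: E°cell = +1.36 − (+0.12) = +1.24 V, n = 2.
Overall: Au³⁺(aq) + Sn²⁺(aq) → Au⁺(aq) + Sn⁴⁺(aq)
Q = [Au⁺]·[Sn⁴⁺] / ([Au³⁺]·[Sn²⁺]); log Q = -4.976.
E = E° − (0.0592/n) log Q = +1.24 − (0.0592/2)(-4.976) = +1.387 V.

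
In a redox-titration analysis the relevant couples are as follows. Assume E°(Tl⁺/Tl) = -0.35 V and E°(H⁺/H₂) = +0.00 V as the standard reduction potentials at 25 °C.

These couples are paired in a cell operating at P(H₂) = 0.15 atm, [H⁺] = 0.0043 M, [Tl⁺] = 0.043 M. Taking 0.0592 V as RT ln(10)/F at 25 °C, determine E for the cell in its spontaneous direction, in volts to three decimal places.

H⁺/H₂ is the cathode (higher E°), Tl⁺/Tl the anode: E°cell = +0.00 − (-0.35) = +0.35 V, n = 2.
Overall: 2 H⁺(aq) + 2 Tl(s) → H₂(g) + 2 Tl⁺(aq)
Q = P(H₂)·[Tl⁺]^2 / ([H⁺]^2); log Q = 1.176.
E = E° − (0.0592/n) log Q = +0.35 − (0.0592/2)(1.176) = +0.315 V.

+0.315 V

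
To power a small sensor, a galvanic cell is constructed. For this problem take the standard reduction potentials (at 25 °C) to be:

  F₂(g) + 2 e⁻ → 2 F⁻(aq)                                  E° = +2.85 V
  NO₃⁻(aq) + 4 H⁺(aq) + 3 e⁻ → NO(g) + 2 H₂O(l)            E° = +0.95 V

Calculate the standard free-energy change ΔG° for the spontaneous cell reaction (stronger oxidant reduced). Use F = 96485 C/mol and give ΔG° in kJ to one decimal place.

F₂/F⁻ (E° = +2.85 V) is the cathode; NO₃⁻/NO (E° = +0.95 V) is the anode, so E°cell = +1.90 V.
Balancing electrons gives n = 6 (lcm of 2 and 3).
ΔG° = −nFE° = −(6)(96485)(+1.90) = -1,099,929 J = -1099.9 kJ.

-1099.9 kJ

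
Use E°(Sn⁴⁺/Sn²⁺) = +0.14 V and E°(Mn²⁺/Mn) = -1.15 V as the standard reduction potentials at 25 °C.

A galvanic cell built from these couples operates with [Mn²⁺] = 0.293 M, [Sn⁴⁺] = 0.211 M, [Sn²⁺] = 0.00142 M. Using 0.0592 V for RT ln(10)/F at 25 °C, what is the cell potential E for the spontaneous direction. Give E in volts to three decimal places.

+1.370 V

Sn⁴⁺/Sn²⁺ is the cathode (higher E°), Mn²⁺/Mn the anode: E°cell = +0.14 − (-1.15) = +1.29 V, n = 2.
Overall: Sn⁴⁺(aq) + Mn(s) → Sn²⁺(aq) + Mn²⁺(aq)
Q = [Sn²⁺]·[Mn²⁺] / ([Sn⁴⁺]); log Q = -2.705.
E = E° − (0.0592/n) log Q = +1.29 − (0.0592/2)(-2.705) = +1.370 V.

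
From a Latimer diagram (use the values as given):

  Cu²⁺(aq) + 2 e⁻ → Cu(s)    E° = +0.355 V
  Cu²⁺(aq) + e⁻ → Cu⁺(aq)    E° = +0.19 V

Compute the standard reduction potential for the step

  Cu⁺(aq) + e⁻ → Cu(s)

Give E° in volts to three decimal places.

Sequential free energies add, so n₃E°₃ = n₁E°₁ + n₂E°₂.
With n₃ = 2, and the known step contributing 1×(+0.19) V, the unknown satisfies 1·E° = 2×(+0.355) − 1×(+0.19) = +0.520.
E° = +0.520 / 1 = +0.520 V.

+0.520 V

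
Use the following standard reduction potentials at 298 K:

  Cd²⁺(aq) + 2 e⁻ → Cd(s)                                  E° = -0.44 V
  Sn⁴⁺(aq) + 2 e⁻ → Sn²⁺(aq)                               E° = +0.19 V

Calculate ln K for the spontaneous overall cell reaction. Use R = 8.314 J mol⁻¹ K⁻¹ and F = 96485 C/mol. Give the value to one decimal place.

Cathode: Sn⁴⁺/Sn²⁺; anode: Cd²⁺/Cd. E°cell = (+0.19) − (-0.44) = +0.63 V, with n = 2.
ΔG° = −nFE° = −RT ln K, so ln K = nFE°/(RT) = (2)(96485)(+0.63) / ((8.314)(298)) = 49.069.

49.1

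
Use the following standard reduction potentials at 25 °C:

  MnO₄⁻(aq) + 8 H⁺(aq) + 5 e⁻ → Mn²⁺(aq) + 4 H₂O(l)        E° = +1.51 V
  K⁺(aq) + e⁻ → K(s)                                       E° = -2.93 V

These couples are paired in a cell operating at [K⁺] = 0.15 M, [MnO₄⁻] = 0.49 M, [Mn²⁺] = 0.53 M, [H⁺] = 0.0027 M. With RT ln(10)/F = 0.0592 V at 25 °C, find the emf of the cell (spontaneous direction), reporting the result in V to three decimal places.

+4.245 V

MnO₄⁻/Mn²⁺ is the cathode (higher E°), K⁺/K the anode: E°cell = +1.51 − (-2.93) = +4.44 V, n = 5.
Overall: MnO₄⁻(aq) + 8 H⁺(aq) + 5 K(s) → Mn²⁺(aq) + 4 H₂O(l) + 5 K⁺(aq)
Q = [Mn²⁺]·[K⁺]^5 / ([MnO₄⁻]·[H⁺]^8); log Q = 16.464.
E = E° − (0.0592/n) log Q = +4.44 − (0.0592/5)(16.464) = +4.245 V.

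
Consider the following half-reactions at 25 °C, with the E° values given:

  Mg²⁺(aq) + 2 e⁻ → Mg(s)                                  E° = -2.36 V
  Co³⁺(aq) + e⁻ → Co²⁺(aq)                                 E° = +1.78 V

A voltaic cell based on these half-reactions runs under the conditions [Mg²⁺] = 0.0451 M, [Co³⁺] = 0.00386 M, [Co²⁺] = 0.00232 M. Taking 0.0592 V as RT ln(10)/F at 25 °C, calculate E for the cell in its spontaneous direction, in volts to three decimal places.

Co³⁺/Co²⁺ is the cathode (higher E°), Mg²⁺/Mg the anode: E°cell = +1.78 − (-2.36) = +4.14 V, n = 2.
Overall: 2 Co³⁺(aq) + Mg(s) → 2 Co²⁺(aq) + Mg²⁺(aq)
Q = [Co²⁺]^2·[Mg²⁺] / ([Co³⁺]^2); log Q = -1.788.
E = E° − (0.0592/n) log Q = +4.14 − (0.0592/2)(-1.788) = +4.193 V.

+4.193 V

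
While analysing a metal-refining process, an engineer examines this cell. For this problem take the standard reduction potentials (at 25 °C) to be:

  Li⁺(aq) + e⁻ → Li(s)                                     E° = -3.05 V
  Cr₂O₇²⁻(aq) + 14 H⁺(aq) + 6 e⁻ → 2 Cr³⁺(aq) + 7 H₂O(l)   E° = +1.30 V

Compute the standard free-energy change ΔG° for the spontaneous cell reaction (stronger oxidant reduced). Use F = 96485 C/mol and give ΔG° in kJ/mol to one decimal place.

-2518.3 kJ/mol

Cr₂O₇²⁻/Cr³⁺ (E° = +1.30 V) is the cathode; Li⁺/Li (E° = -3.05 V) is the anode, so E°cell = +4.35 V.
Balancing electrons gives n = 6 (lcm of 6 and 1).
ΔG° = −nFE° = −(6)(96485)(+4.35) = -2,518,258 J = -2518.3 kJ/mol.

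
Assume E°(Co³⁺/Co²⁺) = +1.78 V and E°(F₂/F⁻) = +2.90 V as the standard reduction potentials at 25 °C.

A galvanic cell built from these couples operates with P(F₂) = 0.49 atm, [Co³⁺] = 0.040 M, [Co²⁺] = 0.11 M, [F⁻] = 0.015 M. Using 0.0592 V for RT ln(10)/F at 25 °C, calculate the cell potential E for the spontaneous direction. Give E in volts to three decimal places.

+1.245 V

F₂/F⁻ is the cathode (higher E°), Co³⁺/Co²⁺ the anode: E°cell = +2.90 − (+1.78) = +1.12 V, n = 2.
Overall: F₂(g) + 2 Co²⁺(aq) → 2 F⁻(aq) + 2 Co³⁺(aq)
Q = [F⁻]^2·[Co³⁺]^2 / (P(F₂)·[Co²⁺]^2); log Q = -4.217.
E = E° − (0.0592/n) log Q = +1.12 − (0.0592/2)(-4.217) = +1.245 V.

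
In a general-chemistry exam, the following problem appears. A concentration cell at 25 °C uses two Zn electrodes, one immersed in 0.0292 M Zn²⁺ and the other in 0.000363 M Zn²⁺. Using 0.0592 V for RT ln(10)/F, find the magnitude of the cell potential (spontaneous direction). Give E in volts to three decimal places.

+0.056 V

For a concentration cell E°cell = 0. The 0.0292 M side is the cathode (reduction is favoured where [Zn²⁺] is higher).
With n = 2, E = −(0.0592/2) log([Zn²⁺]ₐₙ/[Zn²⁺]꜀ₐₜ) = −(0.0592/2) log(0.000363/0.0292) = −(0.0592/2)(-1.905) = +0.056 V.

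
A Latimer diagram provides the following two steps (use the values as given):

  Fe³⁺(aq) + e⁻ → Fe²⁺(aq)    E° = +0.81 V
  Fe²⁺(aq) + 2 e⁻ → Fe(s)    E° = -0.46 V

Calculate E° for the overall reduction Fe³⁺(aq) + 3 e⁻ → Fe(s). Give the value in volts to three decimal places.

Since ΔG° = −nFE° is additive over sequential reductions, n₃E°₃ = n₁E°₁ + n₂E°₂.
E°₃ = (1×+0.81 + 2×-0.46) / 3 = (-0.110) / 3 = -0.037 V.
Simply averaging or adding the two E° values would be wrong; the electron-weighted sum is required.

-0.037 V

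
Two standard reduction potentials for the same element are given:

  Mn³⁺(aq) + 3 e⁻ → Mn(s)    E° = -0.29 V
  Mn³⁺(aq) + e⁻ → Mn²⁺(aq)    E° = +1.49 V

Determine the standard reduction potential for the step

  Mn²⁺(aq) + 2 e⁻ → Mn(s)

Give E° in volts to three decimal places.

-1.180 V

Sequential free energies add, so n₃E°₃ = n₁E°₁ + n₂E°₂.
With n₃ = 3, and the known step contributing 1×(+1.49) V, the unknown satisfies 2·E° = 3×(-0.29) − 1×(+1.49) = -2.360.
E° = -2.360 / 2 = -1.180 V.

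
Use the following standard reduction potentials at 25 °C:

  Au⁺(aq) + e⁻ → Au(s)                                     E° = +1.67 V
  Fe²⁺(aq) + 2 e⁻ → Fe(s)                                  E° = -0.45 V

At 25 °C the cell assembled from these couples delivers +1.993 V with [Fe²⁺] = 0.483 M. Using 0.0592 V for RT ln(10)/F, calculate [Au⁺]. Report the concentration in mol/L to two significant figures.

Au⁺/Au is the cathode, Fe²⁺/Fe the anode: E°cell = +2.12 V, n = 2.
Overall reaction: 2 Au⁺(aq) + Fe(s) → 2 Au(s) + Fe²⁺(aq); Q = [Fe²⁺]^1/[Au⁺]^2.
From E = E° − (0.0592/n) log Q: log Q = (E° − E)·n/0.0592 = (+2.12 − (+1.993))·2/0.0592 = 4.2905.
So 2·log[Au⁺] = 1·log(0.483) − log Q = -0.3161 − (4.2905) = -4.6066; log[Au⁺] = -4.6066 / 2 = -2.3033; [Au⁺] = 10^(-2.3033) ≈ 0.0050 M.

0.0050 M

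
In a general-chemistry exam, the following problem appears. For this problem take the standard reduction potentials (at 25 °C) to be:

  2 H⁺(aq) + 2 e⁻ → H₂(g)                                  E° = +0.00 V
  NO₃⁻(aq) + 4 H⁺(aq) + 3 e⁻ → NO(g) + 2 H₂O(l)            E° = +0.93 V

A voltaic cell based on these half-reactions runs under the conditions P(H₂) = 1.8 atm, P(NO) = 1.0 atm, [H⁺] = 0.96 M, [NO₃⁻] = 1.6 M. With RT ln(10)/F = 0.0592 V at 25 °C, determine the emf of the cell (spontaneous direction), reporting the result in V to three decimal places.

+0.941 V

NO₃⁻/NO is the cathode (higher E°), H⁺/H₂ the anode: E°cell = +0.93 − (+0.00) = +0.93 V, n = 6.
Overall: 2 NO₃⁻(aq) + 2 H⁺(aq) + 3 H₂(g) → 2 NO(g) + 4 H₂O(l)
Q = P(NO)^2 / ([NO₃⁻]^2·[H⁺]^2·P(H₂)^3); log Q = -1.139.
E = E° − (0.0592/n) log Q = +0.93 − (0.0592/6)(-1.139) = +0.941 V.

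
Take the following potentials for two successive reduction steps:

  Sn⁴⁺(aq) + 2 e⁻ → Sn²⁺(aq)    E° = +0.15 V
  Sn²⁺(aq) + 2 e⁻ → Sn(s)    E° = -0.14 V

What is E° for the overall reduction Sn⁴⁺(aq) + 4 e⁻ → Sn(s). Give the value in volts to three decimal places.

Adding the free-energy changes (−nFE°) of the two steps gives −n₃FE°₃ = −n₁FE°₁ − n₂FE°₂.
E°₃ = (2×+0.15 + 2×-0.14) / 4 = (+0.020) / 4 = +0.005 V.

+0.005 V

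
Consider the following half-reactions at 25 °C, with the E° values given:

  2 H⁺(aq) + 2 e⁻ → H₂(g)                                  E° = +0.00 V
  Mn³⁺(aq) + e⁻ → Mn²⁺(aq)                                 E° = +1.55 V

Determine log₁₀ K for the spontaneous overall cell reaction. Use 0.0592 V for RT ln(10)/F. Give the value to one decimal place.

52.4

Cathode: Mn³⁺/Mn²⁺; anode: H⁺/H₂. E°cell = +1.55 V, n = 2.
log K = nE°cell / 0.0592 = (2)(+1.55) / 0.0592 = 52.4.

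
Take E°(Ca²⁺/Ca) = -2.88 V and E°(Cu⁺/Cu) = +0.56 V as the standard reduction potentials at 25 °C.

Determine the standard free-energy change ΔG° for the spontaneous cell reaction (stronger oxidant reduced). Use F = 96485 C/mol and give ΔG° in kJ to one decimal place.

Cu⁺/Cu (E° = +0.56 V) is the cathode; Ca²⁺/Ca (E° = -2.88 V) is the anode, so E°cell = +3.44 V.
Balancing electrons gives n = 2 (lcm of 1 and 2).
ΔG° = −nFE° = −(2)(96485)(+3.44) = -663,817 J = -663.8 kJ.

-663.8 kJ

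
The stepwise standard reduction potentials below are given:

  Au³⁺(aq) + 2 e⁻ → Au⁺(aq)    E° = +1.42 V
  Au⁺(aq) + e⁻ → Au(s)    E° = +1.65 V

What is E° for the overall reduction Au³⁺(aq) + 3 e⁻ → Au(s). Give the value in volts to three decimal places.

+1.497 V

Adding the free-energy changes (−nFE°) of the two steps gives −n₃FE°₃ = −n₁FE°₁ − n₂FE°₂.
E°₃ = (2×+1.42 + 1×+1.65) / 3 = (+4.490) / 3 = +1.497 V.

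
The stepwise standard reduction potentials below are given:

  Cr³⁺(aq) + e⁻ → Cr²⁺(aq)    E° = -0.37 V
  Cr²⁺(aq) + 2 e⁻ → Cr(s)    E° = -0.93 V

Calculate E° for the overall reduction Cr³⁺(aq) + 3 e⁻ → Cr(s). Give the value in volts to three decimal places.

-0.743 V

Since ΔG° = −nFE° is additive over sequential reductions, n₃E°₃ = n₁E°₁ + n₂E°₂.
E°₃ = (1×-0.37 + 2×-0.93) / 3 = (-2.230) / 3 = -0.743 V.
E° values themselves are not directly additive — weighting by electron count is essential.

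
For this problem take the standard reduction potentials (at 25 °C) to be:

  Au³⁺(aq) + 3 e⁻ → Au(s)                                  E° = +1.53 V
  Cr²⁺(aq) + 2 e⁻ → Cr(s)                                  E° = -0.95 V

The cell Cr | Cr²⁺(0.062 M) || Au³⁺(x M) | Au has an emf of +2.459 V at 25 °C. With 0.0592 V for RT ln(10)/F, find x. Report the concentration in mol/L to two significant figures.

Au³⁺/Au is the cathode, Cr²⁺/Cr the anode: E°cell = +2.48 V, n = 6.
Overall reaction: 2 Au³⁺(aq) + 3 Cr(s) → 2 Au(s) + 3 Cr²⁺(aq); Q = [Cr²⁺]^3/[Au³⁺]^2.
From E = E° − (0.0592/n) log Q: log Q = (E° − E)·n/0.0592 = (+2.48 − (+2.459))·6/0.0592 = 2.1284.
So 2·log[Au³⁺] = 3·log(0.062) − log Q = -3.6228 − (2.1284) = -5.7512; log[Au³⁺] = -5.7512 / 2 = -2.8756; [Au³⁺] = 10^(-2.8756) ≈ 0.0013 M.

0.0013 M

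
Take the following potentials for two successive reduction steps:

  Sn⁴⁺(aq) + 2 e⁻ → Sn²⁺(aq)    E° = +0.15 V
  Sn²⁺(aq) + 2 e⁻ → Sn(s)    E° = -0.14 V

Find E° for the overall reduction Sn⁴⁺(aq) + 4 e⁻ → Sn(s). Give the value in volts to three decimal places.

+0.005 V

Adding the free-energy changes (−nFE°) of the two steps gives −n₃FE°₃ = −n₁FE°₁ − n₂FE°₂.
E°₃ = (2×+0.15 + 2×-0.14) / 4 = (+0.020) / 4 = +0.005 V.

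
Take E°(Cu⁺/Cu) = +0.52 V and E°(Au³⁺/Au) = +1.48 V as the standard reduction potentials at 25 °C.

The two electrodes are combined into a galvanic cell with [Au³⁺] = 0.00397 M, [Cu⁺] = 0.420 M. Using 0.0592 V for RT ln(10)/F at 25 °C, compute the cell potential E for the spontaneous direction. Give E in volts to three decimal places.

Au³⁺/Au is the cathode (higher E°), Cu⁺/Cu the anode: E°cell = +1.48 − (+0.52) = +0.96 V, n = 3.
Overall: Au³⁺(aq) + 3 Cu(s) → Au(s) + 3 Cu⁺(aq)
Q = [Cu⁺]^3 / ([Au³⁺]); log Q = 1.271.
E = E° − (0.0592/n) log Q = +0.96 − (0.0592/3)(1.271) = +0.935 V.

+0.935 V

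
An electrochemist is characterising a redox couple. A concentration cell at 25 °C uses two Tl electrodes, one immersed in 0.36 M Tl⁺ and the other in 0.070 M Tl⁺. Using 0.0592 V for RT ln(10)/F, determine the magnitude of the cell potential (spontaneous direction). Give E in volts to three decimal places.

+0.042 V

For a concentration cell E°cell = 0. The 0.36 M side is the cathode (reduction is favoured where [Tl⁺] is higher).
With n = 1, E = −(0.0592/1) log([Tl⁺]ₐₙ/[Tl⁺]꜀ₐₜ) = −(0.0592/1) log(0.07/0.36) = −(0.0592/1)(-0.711) = +0.042 V.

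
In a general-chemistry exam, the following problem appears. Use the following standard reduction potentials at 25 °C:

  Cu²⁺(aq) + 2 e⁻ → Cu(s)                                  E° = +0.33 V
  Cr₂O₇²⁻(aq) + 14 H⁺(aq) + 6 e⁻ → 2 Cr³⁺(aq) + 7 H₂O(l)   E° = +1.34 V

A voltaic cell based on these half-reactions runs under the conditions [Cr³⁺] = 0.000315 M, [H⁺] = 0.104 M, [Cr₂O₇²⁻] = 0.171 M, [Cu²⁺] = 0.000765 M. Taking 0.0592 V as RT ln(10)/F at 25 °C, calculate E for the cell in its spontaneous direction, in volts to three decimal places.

+1.028 V

Cr₂O₇²⁻/Cr³⁺ is the cathode (higher E°), Cu²⁺/Cu the anode: E°cell = +1.34 − (+0.33) = +1.01 V, n = 6.
Overall: Cr₂O₇²⁻(aq) + 14 H⁺(aq) + 3 Cu(s) → 2 Cr³⁺(aq) + 7 H₂O(l) + 3 Cu²⁺(aq)
Q = [Cr³⁺]^2·[Cu²⁺]^3 / ([Cr₂O₇²⁻]·[H⁺]^14); log Q = -1.824.
E = E° − (0.0592/n) log Q = +1.01 − (0.0592/6)(-1.824) = +1.028 V.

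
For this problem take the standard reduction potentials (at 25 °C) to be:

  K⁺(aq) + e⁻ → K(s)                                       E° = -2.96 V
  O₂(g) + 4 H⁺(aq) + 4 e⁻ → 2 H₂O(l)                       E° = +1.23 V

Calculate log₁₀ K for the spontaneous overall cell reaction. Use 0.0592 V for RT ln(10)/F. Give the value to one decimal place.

283.1

Cathode: O₂/H₂O; anode: K⁺/K. E°cell = +4.19 V, n = 4.
log K = nE°cell / 0.0592 = (4)(+4.19) / 0.0592 = 283.1.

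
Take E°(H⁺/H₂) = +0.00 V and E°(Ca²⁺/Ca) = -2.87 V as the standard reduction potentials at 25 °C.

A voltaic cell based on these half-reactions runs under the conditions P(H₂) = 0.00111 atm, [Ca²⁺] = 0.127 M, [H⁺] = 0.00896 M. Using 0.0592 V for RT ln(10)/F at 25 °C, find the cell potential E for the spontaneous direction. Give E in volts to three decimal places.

H⁺/H₂ is the cathode (higher E°), Ca²⁺/Ca the anode: E°cell = +0.00 − (-2.87) = +2.87 V, n = 2.
Overall: 2 H⁺(aq) + Ca(s) → H₂(g) + Ca²⁺(aq)
Q = P(H₂)·[Ca²⁺] / ([H⁺]^2); log Q = 0.245.
E = E° − (0.0592/n) log Q = +2.87 − (0.0592/2)(0.245) = +2.863 V.

+2.863 V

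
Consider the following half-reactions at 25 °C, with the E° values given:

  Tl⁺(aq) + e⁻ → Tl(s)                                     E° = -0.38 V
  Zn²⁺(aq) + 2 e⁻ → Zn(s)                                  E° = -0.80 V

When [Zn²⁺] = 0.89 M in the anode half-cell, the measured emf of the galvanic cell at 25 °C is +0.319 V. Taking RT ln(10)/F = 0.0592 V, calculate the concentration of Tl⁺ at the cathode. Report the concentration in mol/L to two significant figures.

0.019 M

Tl⁺/Tl is the cathode, Zn²⁺/Zn the anode: E°cell = +0.42 V, n = 2.
Overall reaction: 2 Tl⁺(aq) + Zn(s) → 2 Tl(s) + Zn²⁺(aq); Q = [Zn²⁺]^1/[Tl⁺]^2.
From E = E° − (0.0592/n) log Q: log Q = (E° − E)·n/0.0592 = (+0.42 − (+0.319))·2/0.0592 = 3.4122.
So 2·log[Tl⁺] = 1·log(0.89) − log Q = -0.0506 − (3.4122) = -3.4628; log[Tl⁺] = -3.4628 / 2 = -1.7314; [Tl⁺] = 10^(-1.7314) ≈ 0.019 M.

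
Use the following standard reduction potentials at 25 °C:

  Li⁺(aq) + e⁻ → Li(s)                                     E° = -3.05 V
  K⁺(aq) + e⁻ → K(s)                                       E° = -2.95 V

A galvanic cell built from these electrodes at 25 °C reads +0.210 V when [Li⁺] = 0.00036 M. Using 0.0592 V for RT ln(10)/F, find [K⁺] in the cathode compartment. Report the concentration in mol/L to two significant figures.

0.026 M

K⁺/K is the cathode, Li⁺/Li the anode: E°cell = +0.10 V, n = 1.
Overall reaction: K⁺(aq) + Li(s) → K(s) + Li⁺(aq); Q = [Li⁺]^1/[K⁺]^1.
From E = E° − (0.0592/n) log Q: log Q = (E° − E)·n/0.0592 = (+0.10 − (+0.210))·1/0.0592 = -1.8581.
So 1·log[K⁺] = 1·log(0.00036) − log Q = -3.4437 − (-1.8581) = -1.5856; [K⁺] = 10^(-1.5856) ≈ 0.026 M.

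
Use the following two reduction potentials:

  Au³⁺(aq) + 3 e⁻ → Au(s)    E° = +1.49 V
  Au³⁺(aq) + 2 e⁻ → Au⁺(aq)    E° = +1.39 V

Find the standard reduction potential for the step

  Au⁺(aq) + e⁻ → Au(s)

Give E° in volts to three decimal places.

+1.690 V

Sequential free energies add, so n₃E°₃ = n₁E°₁ + n₂E°₂.
With n₃ = 3, and the known step contributing 2×(+1.39) V, the unknown satisfies 1·E° = 3×(+1.49) − 2×(+1.39) = +1.690.
E° = +1.690 / 1 = +1.690 V.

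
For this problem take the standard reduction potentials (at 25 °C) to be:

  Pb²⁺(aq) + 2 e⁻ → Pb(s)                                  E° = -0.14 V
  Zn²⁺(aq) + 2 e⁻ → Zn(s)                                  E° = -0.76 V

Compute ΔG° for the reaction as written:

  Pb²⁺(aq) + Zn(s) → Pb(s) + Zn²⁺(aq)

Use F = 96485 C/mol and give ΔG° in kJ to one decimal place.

As written, Pb²⁺/Pb is reduced (cathode) and Zn²⁺/Zn is oxidised (anode), so E°cell = (-0.14) − (-0.76) = +0.62 V.
Balancing electrons gives n = 2.
ΔG° = −nFE° = −(2)(96485)(+0.62) = -119,641 J = -119.6 kJ.

-119.6 kJ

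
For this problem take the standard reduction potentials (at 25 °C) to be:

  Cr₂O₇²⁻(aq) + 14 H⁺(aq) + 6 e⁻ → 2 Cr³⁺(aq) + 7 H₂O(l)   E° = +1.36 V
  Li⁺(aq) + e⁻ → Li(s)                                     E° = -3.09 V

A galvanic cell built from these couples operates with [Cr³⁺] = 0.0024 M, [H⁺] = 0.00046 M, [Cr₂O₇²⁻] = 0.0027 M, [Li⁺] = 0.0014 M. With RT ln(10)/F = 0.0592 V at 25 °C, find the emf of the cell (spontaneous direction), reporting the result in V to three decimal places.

Cr₂O₇²⁻/Cr³⁺ is the cathode (higher E°), Li⁺/Li the anode: E°cell = +1.36 − (-3.09) = +4.45 V, n = 6.
Overall: Cr₂O₇²⁻(aq) + 14 H⁺(aq) + 6 Li(s) → 2 Cr³⁺(aq) + 7 H₂O(l) + 6 Li⁺(aq)
Q = [Cr³⁺]^2·[Li⁺]^6 / ([Cr₂O₇²⁻]·[H⁺]^14); log Q = 26.927.
E = E° − (0.0592/n) log Q = +4.45 − (0.0592/6)(26.927) = +4.184 V.

+4.184 V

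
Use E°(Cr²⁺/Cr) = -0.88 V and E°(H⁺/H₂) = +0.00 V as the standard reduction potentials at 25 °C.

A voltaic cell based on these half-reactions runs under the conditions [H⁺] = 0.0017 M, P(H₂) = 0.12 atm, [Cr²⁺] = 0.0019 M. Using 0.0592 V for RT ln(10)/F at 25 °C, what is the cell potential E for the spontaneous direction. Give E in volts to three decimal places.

H⁺/H₂ is the cathode (higher E°), Cr²⁺/Cr the anode: E°cell = +0.00 − (-0.88) = +0.88 V, n = 2.
Overall: 2 H⁺(aq) + Cr(s) → H₂(g) + Cr²⁺(aq)
Q = P(H₂)·[Cr²⁺] / ([H⁺]^2); log Q = 1.897.
E = E° − (0.0592/n) log Q = +0.88 − (0.0592/2)(1.897) = +0.824 V.

+0.824 V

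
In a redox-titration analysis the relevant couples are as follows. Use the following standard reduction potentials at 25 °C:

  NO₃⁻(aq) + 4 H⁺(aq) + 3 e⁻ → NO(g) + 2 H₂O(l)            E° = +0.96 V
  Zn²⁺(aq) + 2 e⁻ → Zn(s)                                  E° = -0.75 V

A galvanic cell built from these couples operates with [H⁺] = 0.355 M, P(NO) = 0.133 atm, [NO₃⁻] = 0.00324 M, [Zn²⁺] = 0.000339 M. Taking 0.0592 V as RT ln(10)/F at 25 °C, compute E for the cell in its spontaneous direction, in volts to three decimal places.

NO₃⁻/NO is the cathode (higher E°), Zn²⁺/Zn the anode: E°cell = +0.96 − (-0.75) = +1.71 V, n = 6.
Overall: 2 NO₃⁻(aq) + 8 H⁺(aq) + 3 Zn(s) → 2 NO(g) + 4 H₂O(l) + 3 Zn²⁺(aq)
Q = P(NO)^2·[Zn²⁺]^3 / ([NO₃⁻]^2·[H⁺]^8); log Q = -3.585.
E = E° − (0.0592/n) log Q = +1.71 − (0.0592/6)(-3.585) = +1.745 V.

+1.745 V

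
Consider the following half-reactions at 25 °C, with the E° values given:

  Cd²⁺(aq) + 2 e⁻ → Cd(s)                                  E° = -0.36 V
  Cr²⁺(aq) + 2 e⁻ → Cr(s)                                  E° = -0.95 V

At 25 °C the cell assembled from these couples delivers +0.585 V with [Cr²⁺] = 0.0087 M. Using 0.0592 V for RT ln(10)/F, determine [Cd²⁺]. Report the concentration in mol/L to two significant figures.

0.0059 M

Cd²⁺/Cd is the cathode, Cr²⁺/Cr the anode: E°cell = +0.59 V, n = 2.
Overall reaction: Cd²⁺(aq) + Cr(s) → Cd(s) + Cr²⁺(aq); Q = [Cr²⁺]^1/[Cd²⁺]^1.
From E = E° − (0.0592/n) log Q: log Q = (E° − E)·n/0.0592 = (+0.59 − (+0.585))·2/0.0592 = 0.1689.
So 1·log[Cd²⁺] = 1·log(0.0087) − log Q = -2.0605 − (0.1689) = -2.2294; [Cd²⁺] = 10^(-2.2294) ≈ 0.0059 M.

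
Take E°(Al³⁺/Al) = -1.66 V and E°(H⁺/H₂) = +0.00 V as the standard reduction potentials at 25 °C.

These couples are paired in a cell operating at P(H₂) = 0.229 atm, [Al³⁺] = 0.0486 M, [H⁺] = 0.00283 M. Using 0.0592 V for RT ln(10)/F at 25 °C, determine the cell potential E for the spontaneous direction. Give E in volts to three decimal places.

+1.554 V

H⁺/H₂ is the cathode (higher E°), Al³⁺/Al the anode: E°cell = +0.00 − (-1.66) = +1.66 V, n = 6.
Overall: 6 H⁺(aq) + 2 Al(s) → 3 H₂(g) + 2 Al³⁺(aq)
Q = P(H₂)^3·[Al³⁺]^2 / ([H⁺]^6); log Q = 10.742.
E = E° − (0.0592/n) log Q = +1.66 − (0.0592/6)(10.742) = +1.554 V.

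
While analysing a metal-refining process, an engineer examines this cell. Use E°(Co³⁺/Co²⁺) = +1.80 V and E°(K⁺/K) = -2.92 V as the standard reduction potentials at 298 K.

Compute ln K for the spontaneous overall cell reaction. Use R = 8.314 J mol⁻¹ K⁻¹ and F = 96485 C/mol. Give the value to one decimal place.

Cathode: Co³⁺/Co²⁺; anode: K⁺/K. E°cell = (+1.80) − (-2.92) = +4.72 V, with n = 1.
ΔG° = −nFE° = −RT ln K, so ln K = nFE°/(RT) = (1)(96485)(+4.72) / ((8.314)(298)) = 183.813.

183.8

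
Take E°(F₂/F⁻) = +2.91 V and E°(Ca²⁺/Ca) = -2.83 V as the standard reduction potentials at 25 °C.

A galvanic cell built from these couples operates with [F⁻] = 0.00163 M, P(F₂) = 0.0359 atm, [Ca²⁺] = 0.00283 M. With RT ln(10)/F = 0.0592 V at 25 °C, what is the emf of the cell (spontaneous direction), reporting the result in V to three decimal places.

F₂/F⁻ is the cathode (higher E°), Ca²⁺/Ca the anode: E°cell = +2.91 − (-2.83) = +5.74 V, n = 2.
Overall: F₂(g) + Ca(s) → 2 F⁻(aq) + Ca²⁺(aq)
Q = [F⁻]^2·[Ca²⁺] / (P(F₂)); log Q = -6.679.
E = E° − (0.0592/n) log Q = +5.74 − (0.0592/2)(-6.679) = +5.938 V.

+5.938 V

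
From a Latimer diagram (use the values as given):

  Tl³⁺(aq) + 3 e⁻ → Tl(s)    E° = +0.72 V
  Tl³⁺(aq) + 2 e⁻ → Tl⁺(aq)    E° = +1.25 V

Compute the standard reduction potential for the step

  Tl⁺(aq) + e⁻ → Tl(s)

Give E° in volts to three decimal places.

-0.340 V

Sequential free energies add, so n₃E°₃ = n₁E°₁ + n₂E°₂.
With n₃ = 3, and the known step contributing 2×(+1.25) V, the unknown satisfies 1·E° = 3×(+0.72) − 2×(+1.25) = -0.340.
E° = -0.340 / 1 = -0.340 V.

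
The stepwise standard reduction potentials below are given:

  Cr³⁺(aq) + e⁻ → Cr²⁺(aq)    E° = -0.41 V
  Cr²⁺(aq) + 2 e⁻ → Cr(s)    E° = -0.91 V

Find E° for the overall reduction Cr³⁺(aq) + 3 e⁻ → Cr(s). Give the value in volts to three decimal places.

Adding the free-energy changes (−nFE°) of the two steps gives −n₃FE°₃ = −n₁FE°₁ − n₂FE°₂.
E°₃ = (1×-0.41 + 2×-0.91) / 3 = (-2.230) / 3 = -0.743 V.

-0.743 V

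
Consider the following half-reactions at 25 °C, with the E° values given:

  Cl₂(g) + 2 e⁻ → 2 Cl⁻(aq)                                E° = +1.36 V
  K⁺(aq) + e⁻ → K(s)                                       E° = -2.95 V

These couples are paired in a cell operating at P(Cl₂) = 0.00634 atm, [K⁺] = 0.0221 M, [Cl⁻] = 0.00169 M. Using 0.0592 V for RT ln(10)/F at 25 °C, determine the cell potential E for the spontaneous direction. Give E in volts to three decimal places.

Cl₂/Cl⁻ is the cathode (higher E°), K⁺/K the anode: E°cell = +1.36 − (-2.95) = +4.31 V, n = 2.
Overall: Cl₂(g) + 2 K(s) → 2 Cl⁻(aq) + 2 K⁺(aq)
Q = [Cl⁻]^2·[K⁺]^2 / (P(Cl₂)); log Q = -6.658.
E = E° − (0.0592/n) log Q = +4.31 − (0.0592/2)(-6.658) = +4.507 V.

+4.507 V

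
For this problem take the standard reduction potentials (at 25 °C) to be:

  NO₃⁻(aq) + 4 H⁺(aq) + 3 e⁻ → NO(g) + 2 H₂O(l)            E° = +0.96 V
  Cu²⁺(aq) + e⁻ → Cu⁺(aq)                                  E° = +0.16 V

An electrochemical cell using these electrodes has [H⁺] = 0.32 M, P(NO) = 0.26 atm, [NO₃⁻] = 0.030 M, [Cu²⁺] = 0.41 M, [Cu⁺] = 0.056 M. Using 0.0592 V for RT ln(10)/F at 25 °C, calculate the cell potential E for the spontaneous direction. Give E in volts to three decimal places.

NO₃⁻/NO is the cathode (higher E°), Cu²⁺/Cu⁺ the anode: E°cell = +0.96 − (+0.16) = +0.80 V, n = 3.
Overall: NO₃⁻(aq) + 4 H⁺(aq) + 3 Cu⁺(aq) → NO(g) + 2 H₂O(l) + 3 Cu²⁺(aq)
Q = P(NO)·[Cu²⁺]^3 / ([NO₃⁻]·[H⁺]^4·[Cu⁺]^3); log Q = 5.511.
E = E° − (0.0592/n) log Q = +0.80 − (0.0592/3)(5.511) = +0.691 V.

+0.691 V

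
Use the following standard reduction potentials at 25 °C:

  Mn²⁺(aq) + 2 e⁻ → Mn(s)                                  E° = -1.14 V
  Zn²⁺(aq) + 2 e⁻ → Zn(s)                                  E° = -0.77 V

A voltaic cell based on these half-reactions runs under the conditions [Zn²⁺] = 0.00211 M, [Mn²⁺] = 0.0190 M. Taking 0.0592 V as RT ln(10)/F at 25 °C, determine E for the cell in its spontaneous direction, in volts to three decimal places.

+0.342 V

Zn²⁺/Zn is the cathode (higher E°), Mn²⁺/Mn the anode: E°cell = -0.77 − (-1.14) = +0.37 V, n = 2.
Overall: Zn²⁺(aq) + Mn(s) → Zn(s) + Mn²⁺(aq)
Q = [Mn²⁺] / ([Zn²⁺]); log Q = 0.954.
E = E° − (0.0592/n) log Q = +0.37 − (0.0592/2)(0.954) = +0.342 V.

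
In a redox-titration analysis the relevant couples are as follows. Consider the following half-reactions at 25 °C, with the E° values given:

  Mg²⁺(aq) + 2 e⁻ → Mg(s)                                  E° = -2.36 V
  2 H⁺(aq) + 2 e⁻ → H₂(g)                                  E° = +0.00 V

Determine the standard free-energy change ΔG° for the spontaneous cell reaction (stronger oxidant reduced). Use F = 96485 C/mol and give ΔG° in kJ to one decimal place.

H⁺/H₂ (E° = +0.00 V) is the cathode; Mg²⁺/Mg (E° = -2.36 V) is the anode, so E°cell = +2.36 V.
Balancing electrons gives n = 2 (lcm of 2 and 2).
ΔG° = −nFE° = −(2)(96485)(+2.36) = -455,409 J = -455.4 kJ.

-455.4 kJ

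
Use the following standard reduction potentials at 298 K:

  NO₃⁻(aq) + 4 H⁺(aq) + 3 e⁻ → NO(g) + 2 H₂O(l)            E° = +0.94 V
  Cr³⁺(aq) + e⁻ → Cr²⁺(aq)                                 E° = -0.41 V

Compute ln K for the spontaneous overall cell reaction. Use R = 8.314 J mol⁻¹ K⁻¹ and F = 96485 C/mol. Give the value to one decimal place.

157.7

Cathode: NO₃⁻/NO; anode: Cr³⁺/Cr²⁺. E°cell = (+0.94) − (-0.41) = +1.35 V, with n = 3.
ΔG° = −nFE° = −RT ln K, so ln K = nFE°/(RT) = (3)(96485)(+1.35) / ((8.314)(298)) = 157.721.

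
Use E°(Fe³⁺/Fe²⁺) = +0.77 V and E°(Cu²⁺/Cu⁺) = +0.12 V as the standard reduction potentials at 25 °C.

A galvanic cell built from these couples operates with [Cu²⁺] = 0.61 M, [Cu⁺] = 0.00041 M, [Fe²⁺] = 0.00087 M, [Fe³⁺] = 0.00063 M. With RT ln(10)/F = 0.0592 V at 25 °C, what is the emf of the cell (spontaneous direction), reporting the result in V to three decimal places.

+0.454 V

Fe³⁺/Fe²⁺ is the cathode (higher E°), Cu²⁺/Cu⁺ the anode: E°cell = +0.77 − (+0.12) = +0.65 V, n = 1.
Overall: Fe³⁺(aq) + Cu⁺(aq) → Fe²⁺(aq) + Cu²⁺(aq)
Q = [Fe²⁺]·[Cu²⁺] / ([Fe³⁺]·[Cu⁺]); log Q = 3.313.
E = E° − (0.0592/n) log Q = +0.65 − (0.0592/1)(3.313) = +0.454 V.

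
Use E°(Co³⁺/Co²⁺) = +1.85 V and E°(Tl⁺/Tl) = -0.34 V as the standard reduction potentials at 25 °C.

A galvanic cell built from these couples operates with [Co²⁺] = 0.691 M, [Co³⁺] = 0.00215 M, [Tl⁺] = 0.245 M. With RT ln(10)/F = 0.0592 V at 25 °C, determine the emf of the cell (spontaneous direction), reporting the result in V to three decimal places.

+2.078 V

Co³⁺/Co²⁺ is the cathode (higher E°), Tl⁺/Tl the anode: E°cell = +1.85 − (-0.34) = +2.19 V, n = 1.
Overall: Co³⁺(aq) + Tl(s) → Co²⁺(aq) + Tl⁺(aq)
Q = [Co²⁺]·[Tl⁺] / ([Co³⁺]); log Q = 1.896.
E = E° − (0.0592/n) log Q = +2.19 − (0.0592/1)(1.896) = +2.078 V.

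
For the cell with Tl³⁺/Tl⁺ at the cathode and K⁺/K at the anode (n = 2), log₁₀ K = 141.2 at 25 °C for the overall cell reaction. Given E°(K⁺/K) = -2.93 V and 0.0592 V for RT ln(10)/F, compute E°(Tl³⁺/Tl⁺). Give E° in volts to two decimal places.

E°cell = (0.0592/n)·log K = (0.0592/2)(141.2) = +4.180 V.
Since Tl³⁺/Tl⁺ is the cathode and K⁺/K the anode, E°cell = E°(Tl³⁺/Tl⁺) − E°(K⁺/K).
So E°(Tl³⁺/Tl⁺) = E°cell + E°(K⁺/K) = +4.180 + (-2.93) = +1.25 V.

+1.25 V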